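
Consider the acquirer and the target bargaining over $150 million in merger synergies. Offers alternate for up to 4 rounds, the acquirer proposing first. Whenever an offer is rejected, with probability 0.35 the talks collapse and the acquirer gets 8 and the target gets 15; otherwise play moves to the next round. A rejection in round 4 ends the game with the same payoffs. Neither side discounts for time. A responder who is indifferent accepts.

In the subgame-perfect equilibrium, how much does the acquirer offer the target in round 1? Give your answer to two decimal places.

By backward induction:
Round 4 (the target proposes): the acquirer gets 8 if talks fail, so the target offers 8 and keeps 142.
Round 3 (the acquirer proposes): rejecting gives the target an expected 0.65 × 142 + 0.35 × 15 = 97.55, so the acquirer offers 97.55, keeping 52.45.
Round 2 (the target proposes): rejecting gives the acquirer an expected 0.65 × 52.45 + 0.35 × 8 = 36.8925, so the target offers 36.8925, keeping 113.1075.
Round 1 (the acquirer proposes): rejecting gives the target an expected 0.65 × 113.1075 + 0.35 × 15 = 78.769875; the acquirer offers that and keeps 71.230125.

78.77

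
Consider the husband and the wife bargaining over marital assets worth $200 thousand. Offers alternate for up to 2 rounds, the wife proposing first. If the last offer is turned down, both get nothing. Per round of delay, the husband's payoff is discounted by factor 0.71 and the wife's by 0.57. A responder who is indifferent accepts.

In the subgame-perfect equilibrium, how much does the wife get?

58

By backward induction:
Round 2 (the husband proposes): rejection yields 0 for the wife; the husband offers 0 and keeps 200.
Round 1 (the wife proposes): the husband can get 200 next round, worth 0.71 × 200 = 142 now. The wife offers 142 and keeps 200 − 142 = 58.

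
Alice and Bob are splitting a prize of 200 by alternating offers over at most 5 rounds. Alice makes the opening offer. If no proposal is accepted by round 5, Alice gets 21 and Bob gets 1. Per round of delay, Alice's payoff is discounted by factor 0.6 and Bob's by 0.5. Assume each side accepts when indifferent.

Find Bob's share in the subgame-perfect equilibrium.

By backward induction:
Round 5 (Alice proposes): Bob gets 1 if talks fail, so Alice offers 1 and keeps 199.
Round 4 (Bob proposes): Alice can get 199 next round, worth 0.6 × 199 = 119.4 now. Bob offers 119.4 and keeps 200 − 119.4 = 80.6.
Round 3 (Alice proposes): Bob can get 80.6 next round, worth 0.5 × 80.6 = 40.3 now, so Alice offers 40.3, keeping 159.7.
Round 2 (Bob proposes): Alice can get 159.7 next round, worth 0.6 × 159.7 = 95.82 now. Bob offers 95.82 and keeps 200 − 95.82 = 104.18.
Round 1 (Alice proposes): Bob can get 104.18 next round, worth 0.5 × 104.18 = 52.09 now, so Alice offers 52.09, keeping 147.91.

52.09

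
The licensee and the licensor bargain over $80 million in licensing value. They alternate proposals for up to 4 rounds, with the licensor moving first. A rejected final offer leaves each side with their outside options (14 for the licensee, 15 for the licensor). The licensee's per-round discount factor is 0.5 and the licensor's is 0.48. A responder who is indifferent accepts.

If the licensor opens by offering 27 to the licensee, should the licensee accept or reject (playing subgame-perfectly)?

Reject

Work out the licensee's continuation value if the offer is rejected.
Round 4 (the licensee proposes): the licensor gets 15 if talks fail, so the licensee offers 15 and keeps 65.
Round 3 (the licensor proposes): the licensee can get 65 next round, worth 0.5 × 65 = 32.5 now; the licensor offers that and keeps 47.5.
Round 2 (the licensee proposes): the licensor can get 47.5 next round, worth 0.48 × 47.5 = 22.8 now, so the licensee offers 22.8, keeping 57.2.
So by rejecting in round 1, the licensee gets 57.2 next round, worth 0.5 × 57.2 = 28.6 now.
Offer 27 < 28.6, so the licensee rejects.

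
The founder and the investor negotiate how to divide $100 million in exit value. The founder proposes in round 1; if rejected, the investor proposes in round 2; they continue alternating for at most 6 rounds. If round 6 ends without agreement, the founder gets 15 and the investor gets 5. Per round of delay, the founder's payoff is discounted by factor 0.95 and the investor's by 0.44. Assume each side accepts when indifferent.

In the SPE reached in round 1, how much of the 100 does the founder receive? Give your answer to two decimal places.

Work backward from the last round.
Round 6 (the investor proposes): the founder gets 15 if talks fail, so the investor offers 15 and keeps 85.
Round 5 (the founder proposes): the investor can get 85 next round, worth 0.44 × 85 = 37.4 now; the founder offers that and keeps 62.6.
Round 4 (the investor proposes): the founder can get 62.6 next round, worth 0.95 × 62.6 = 59.47 now; the investor offers that and keeps 40.53.
Round 3 (the founder proposes): the investor can get 40.53 next round, worth 0.44 × 40.53 = 17.8332 now. The founder offers 17.8332 and keeps 100 − 17.8332 = 82.1668.
Round 2 (the investor proposes): the founder can get 82.1668 next round, worth 0.95 × 82.1668 = 78.05846 now, so the investor offers 78.05846, keeping 21.94154.
Round 1 (the founder proposes): the investor can get 21.94154 next round, worth 0.44 × 21.94154 = 9.6542776 now, so the founder offers 9.6542776, keeping 90.3457224.

90.35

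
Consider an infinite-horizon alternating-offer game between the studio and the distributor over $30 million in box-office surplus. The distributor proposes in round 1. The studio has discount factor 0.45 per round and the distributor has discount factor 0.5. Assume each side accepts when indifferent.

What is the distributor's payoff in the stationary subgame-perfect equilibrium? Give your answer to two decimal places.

21.29

When the distributor proposes, the studio accepts any offer worth at least 0.45 times what the studio would get by proposing next round; and vice versa.
This gives x = 30 − 0.45y and y = 30 − 0.5x, where x and y are each side's share when it proposes.
Hence (1 − 0.45·0.5)x = 30(1 − 0.45), i.e. 0.775·x = 16.5.
x ≈ 21.2903; the studio's share is 30 − x ≈ 8.7097.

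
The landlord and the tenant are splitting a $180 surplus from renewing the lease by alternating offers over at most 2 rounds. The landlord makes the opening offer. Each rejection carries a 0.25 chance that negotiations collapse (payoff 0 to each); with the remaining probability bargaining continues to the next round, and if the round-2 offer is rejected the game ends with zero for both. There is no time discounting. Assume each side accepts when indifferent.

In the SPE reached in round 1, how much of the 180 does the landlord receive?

45

By backward induction:
Round 2 (the tenant proposes): rejection yields 0 for the landlord; the tenant offers 0 and keeps 180.
Round 1 (the landlord proposes): rejecting gives the tenant an expected 0.75 × 180 = 135. The landlord offers 135 and keeps 180 − 135 = 45.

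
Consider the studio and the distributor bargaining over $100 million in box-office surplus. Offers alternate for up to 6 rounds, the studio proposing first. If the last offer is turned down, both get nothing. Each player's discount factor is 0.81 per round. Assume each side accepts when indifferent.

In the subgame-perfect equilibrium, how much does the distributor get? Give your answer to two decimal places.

60.36

Round 6 (the distributor proposes): rejection yields 0 for the studio; the distributor offers 0 and keeps 100.
Round 5 (the studio proposes): the distributor can get 100 next round, worth 0.81 × 100 = 81 now, so the studio offers 81, keeping 19.
Round 4 (the distributor proposes): the studio can get 19 next round, worth 0.81 × 19 = 15.39 now. The distributor offers 15.39 and keeps 100 − 15.39 = 84.61.
Round 3 (the studio proposes): the distributor can get 84.61 next round, worth 0.81 × 84.61 = 68.5341 now. The studio offers 68.5341 and keeps 100 − 68.5341 = 31.4659.
Round 2 (the distributor proposes): the studio can get 31.4659 next round, worth 0.81 × 31.4659 = 25.487379 now; the distributor offers that and keeps 74.512621.
Round 1 (the studio proposes): the distributor can get 74.512621 next round, worth 0.81 × 74.512621 = 60.35522301 now; the studio offers that and keeps 39.64477699.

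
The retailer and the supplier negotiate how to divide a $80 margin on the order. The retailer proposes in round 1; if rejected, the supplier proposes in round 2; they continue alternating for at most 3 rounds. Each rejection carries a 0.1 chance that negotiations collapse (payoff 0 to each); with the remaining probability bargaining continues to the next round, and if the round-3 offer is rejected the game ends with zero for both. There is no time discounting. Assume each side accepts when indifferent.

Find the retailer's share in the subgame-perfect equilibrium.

Round 3 (the retailer proposes): the supplier will accept anything ≥ 0, so the retailer offers 0 and keeps 80.
Round 2 (the supplier proposes): rejecting gives the retailer an expected 0.9 × 80 = 72. The supplier offers 72 and keeps 80 − 72 = 8.
Round 1 (the retailer proposes): rejecting gives the supplier an expected 0.9 × 8 = 7.2. The retailer offers 7.2 and keeps 80 − 7.2 = 72.8.

72.8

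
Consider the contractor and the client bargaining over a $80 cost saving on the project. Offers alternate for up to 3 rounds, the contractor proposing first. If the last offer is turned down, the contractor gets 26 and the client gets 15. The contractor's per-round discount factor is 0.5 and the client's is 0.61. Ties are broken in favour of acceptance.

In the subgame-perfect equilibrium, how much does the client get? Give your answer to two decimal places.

28.98

Round 3 (the contractor proposes): the client gets 15 if talks fail, so the contractor offers 15 and keeps 65.
Round 2 (the client proposes): the contractor can get 65 next round, worth 0.5 × 65 = 32.5 now, so the client offers 32.5, keeping 47.5.
Round 1 (the contractor proposes): the client can get 47.5 next round, worth 0.61 × 47.5 = 28.975 now, so the contractor offers 28.975, keeping 51.025.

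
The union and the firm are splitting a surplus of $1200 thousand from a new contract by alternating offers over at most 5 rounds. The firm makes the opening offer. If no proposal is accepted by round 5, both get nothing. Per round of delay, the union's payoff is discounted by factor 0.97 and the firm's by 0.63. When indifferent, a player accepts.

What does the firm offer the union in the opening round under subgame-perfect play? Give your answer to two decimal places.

693.87

Round 5 (the firm proposes): rejection yields 0 for the union; the firm offers 0 and keeps 1200.
Round 4 (the union proposes): the firm can get 1200 next round, worth 0.63 × 1200 = 756 now. The union offers 756 and keeps 1200 − 756 = 444.
Round 3 (the firm proposes): the union can get 444 next round, worth 0.97 × 444 = 430.68 now. The firm offers 430.68 and keeps 1200 − 430.68 = 769.32.
Round 2 (the union proposes): the firm can get 769.32 next round, worth 0.63 × 769.32 = 484.6716 now; the union offers that and keeps 715.3284.
Round 1 (the firm proposes): the union can get 715.3284 next round, worth 0.97 × 715.3284 = 693.868548 now; the firm offers that and keeps 506.131452.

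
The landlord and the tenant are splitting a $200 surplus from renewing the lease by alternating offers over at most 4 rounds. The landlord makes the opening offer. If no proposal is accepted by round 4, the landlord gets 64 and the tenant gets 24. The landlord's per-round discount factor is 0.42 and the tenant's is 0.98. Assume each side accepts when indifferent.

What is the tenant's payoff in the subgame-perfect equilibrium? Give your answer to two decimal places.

Work backward from the last round.
Round 4 (the tenant proposes): the landlord gets 64 if talks fail, so the tenant offers 64 and keeps 136.
Round 3 (the landlord proposes): the tenant can get 136 next round, worth 0.98 × 136 = 133.28 now, so the landlord offers 133.28, keeping 66.72.
Round 2 (the tenant proposes): the landlord can get 66.72 next round, worth 0.42 × 66.72 = 28.0224 now. The tenant offers 28.0224 and keeps 200 − 28.0224 = 171.9776.
Round 1 (the landlord proposes): the tenant can get 171.9776 next round, worth 0.98 × 171.9776 = 168.538048 now, so the landlord offers 168.538048, keeping 31.461952.

168.54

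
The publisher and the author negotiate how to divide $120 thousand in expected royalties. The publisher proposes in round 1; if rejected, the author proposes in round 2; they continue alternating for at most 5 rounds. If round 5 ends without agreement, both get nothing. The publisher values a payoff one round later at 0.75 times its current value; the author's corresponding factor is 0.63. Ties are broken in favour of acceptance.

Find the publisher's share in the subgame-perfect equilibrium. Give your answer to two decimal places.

Round 5 (the publisher proposes): the author will accept anything ≥ 0, so the publisher offers 0 and keeps 120.
Round 4 (the author proposes): the publisher can get 120 next round, worth 0.75 × 120 = 90 now; the author offers that and keeps 30.
Round 3 (the publisher proposes): the author can get 30 next round, worth 0.63 × 30 = 18.9 now, so the publisher offers 18.9, keeping 101.1.
Round 2 (the author proposes): the publisher can get 101.1 next round, worth 0.75 × 101.1 = 75.825 now, so the author offers 75.825, keeping 44.175.
Round 1 (the publisher proposes): the author can get 44.175 next round, worth 0.63 × 44.175 = 27.83025 now. The publisher offers 27.83025 and keeps 120 − 27.83025 = 92.16975.

92.17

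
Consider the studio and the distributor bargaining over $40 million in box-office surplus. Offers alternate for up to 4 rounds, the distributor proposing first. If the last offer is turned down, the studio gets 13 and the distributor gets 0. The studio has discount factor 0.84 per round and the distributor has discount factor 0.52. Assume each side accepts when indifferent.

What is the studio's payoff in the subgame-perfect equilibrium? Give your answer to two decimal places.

30.80

Round 4 (the studio proposes): the distributor will accept anything ≥ 0, so the studio offers 0 and keeps 40.
Round 3 (the distributor proposes): the studio can get 40 next round, worth 0.84 × 40 = 33.6 now; the distributor offers that and keeps 6.4.
Round 2 (the studio proposes): the distributor can get 6.4 next round, worth 0.52 × 6.4 = 3.328 now. The studio offers 3.328 and keeps 40 − 3.328 = 36.672.
Round 1 (the distributor proposes): the studio can get 36.672 next round, worth 0.84 × 36.672 = 30.80448 now. The distributor offers 30.80448 and keeps 40 − 30.80448 = 9.19552.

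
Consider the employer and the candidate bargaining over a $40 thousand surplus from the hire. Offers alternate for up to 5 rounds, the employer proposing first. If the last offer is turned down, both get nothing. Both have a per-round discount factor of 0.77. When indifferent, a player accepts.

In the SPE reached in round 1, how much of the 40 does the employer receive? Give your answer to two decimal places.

Round 5 (the employer proposes): rejection yields 0 for the candidate; the employer offers 0 and keeps 40.
Round 4 (the candidate proposes): the employer can get 40 next round, worth 0.77 × 40 = 30.8 now, so the candidate offers 30.8, keeping 9.2.
Round 3 (the employer proposes): the candidate can get 9.2 next round, worth 0.77 × 9.2 = 7.084 now; the employer offers that and keeps 32.916.
Round 2 (the candidate proposes): the employer can get 32.916 next round, worth 0.77 × 32.916 = 25.34532 now; the candidate offers that and keeps 14.65468.
Round 1 (the employer proposes): the candidate can get 14.65468 next round, worth 0.77 × 14.65468 = 11.2841036 now; the employer offers that and keeps 28.7158964.

28.72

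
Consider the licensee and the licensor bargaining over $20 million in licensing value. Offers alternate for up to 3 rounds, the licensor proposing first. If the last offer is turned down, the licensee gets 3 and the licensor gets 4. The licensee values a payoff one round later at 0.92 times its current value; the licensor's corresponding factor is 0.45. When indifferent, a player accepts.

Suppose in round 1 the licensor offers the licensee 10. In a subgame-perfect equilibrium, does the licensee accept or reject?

Work out the licensee's continuation value if the offer is rejected.
Round 3 (the licensor proposes): the licensee gets 3 if talks fail, so the licensor offers 3 and keeps 17.
Round 2 (the licensee proposes): the licensor can get 17 next round, worth 0.45 × 17 = 7.65 now; the licensee offers that and keeps 12.35.
So by rejecting in round 1, the licensee gets 12.35 next round, worth 0.92 × 12.35 = 11.362 now.
Offer 10 < 11.362, so the licensee rejects.

Reject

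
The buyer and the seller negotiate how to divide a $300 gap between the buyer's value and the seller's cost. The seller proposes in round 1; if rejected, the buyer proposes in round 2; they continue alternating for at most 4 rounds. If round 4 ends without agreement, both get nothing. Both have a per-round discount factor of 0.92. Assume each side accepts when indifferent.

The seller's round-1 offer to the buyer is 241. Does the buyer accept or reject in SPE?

Reject

Round 4 (the buyer proposes): rejection yields 0 for the seller; the buyer offers 0 and keeps 300.
Round 3 (the seller proposes): the buyer can get 300 next round, worth 0.92 × 300 = 276 now, so the seller offers 276, keeping 24.
Round 2 (the buyer proposes): the seller can get 24 next round, worth 0.92 × 24 = 22.08 now; the buyer offers that and keeps 277.92.
So by rejecting in round 1, the buyer gets 277.92 next round, worth 0.92 × 277.92 = 255.6864 now.
Offer 241 < 255.6864, so the buyer rejects.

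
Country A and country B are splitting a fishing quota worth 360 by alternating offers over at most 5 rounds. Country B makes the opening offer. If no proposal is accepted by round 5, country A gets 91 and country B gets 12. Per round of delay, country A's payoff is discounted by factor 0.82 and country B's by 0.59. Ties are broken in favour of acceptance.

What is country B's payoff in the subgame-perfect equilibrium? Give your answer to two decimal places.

159.11

Round 5 (country B proposes): country A gets 91 if talks fail, so country B offers 91 and keeps 269.
Round 4 (country A proposes): country B can get 269 next round, worth 0.59 × 269 = 158.71 now, so country A offers 158.71, keeping 201.29.
Round 3 (country B proposes): country A can get 201.29 next round, worth 0.82 × 201.29 = 165.0578 now. Country B offers 165.0578 and keeps 360 − 165.0578 = 194.9422.
Round 2 (country A proposes): country B can get 194.9422 next round, worth 0.59 × 194.9422 = 115.015898 now. Country A offers 115.015898 and keeps 360 − 115.015898 = 244.984102.
Round 1 (country B proposes): country A can get 244.984102 next round, worth 0.82 × 244.984102 = 200.88696364 now, so country B offers 200.88696364, keeping 159.11303636.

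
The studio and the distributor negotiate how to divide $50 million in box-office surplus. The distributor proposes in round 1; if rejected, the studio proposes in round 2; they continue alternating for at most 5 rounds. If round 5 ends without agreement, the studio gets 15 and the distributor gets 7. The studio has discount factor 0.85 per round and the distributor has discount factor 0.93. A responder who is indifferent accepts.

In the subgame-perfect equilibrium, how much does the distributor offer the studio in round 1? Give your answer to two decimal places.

14.70

Round 5 (the distributor proposes): the studio gets 15 if talks fail, so the distributor offers 15 and keeps 35.
Round 4 (the studio proposes): the distributor can get 35 next round, worth 0.93 × 35 = 32.55 now. The studio offers 32.55 and keeps 50 − 32.55 = 17.45.
Round 3 (the distributor proposes): the studio can get 17.45 next round, worth 0.85 × 17.45 = 14.8325 now, so the distributor offers 14.8325, keeping 35.1675.
Round 2 (the studio proposes): the distributor can get 35.1675 next round, worth 0.93 × 35.1675 = 32.705775 now; the studio offers that and keeps 17.294225.
Round 1 (the distributor proposes): the studio can get 17.294225 next round, worth 0.85 × 17.294225 = 14.70009125 now. The distributor offers 14.70009125 and keeps 50 − 14.70009125 = 35.29990875.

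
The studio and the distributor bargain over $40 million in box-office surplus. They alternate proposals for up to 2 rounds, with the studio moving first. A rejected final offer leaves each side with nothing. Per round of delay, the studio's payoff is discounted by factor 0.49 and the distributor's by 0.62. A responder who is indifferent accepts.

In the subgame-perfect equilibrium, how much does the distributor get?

Round 2 (the distributor proposes): the studio will accept anything ≥ 0, so the distributor offers 0 and keeps 40.
Round 1 (the studio proposes): the distributor can get 40 next round, worth 0.62 × 40 = 24.8 now, so the studio offers 24.8, keeping 15.2.

24.8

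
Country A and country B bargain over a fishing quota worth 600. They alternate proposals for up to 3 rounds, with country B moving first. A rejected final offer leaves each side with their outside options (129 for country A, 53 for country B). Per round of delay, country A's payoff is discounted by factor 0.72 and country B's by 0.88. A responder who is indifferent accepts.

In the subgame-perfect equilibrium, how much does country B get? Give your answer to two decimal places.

466.43

Work backward from the last round.
Round 3 (country B proposes): country A gets 129 if talks fail, so country B offers 129 and keeps 471.
Round 2 (country A proposes): country B can get 471 next round, worth 0.88 × 471 = 414.48 now. Country A offers 414.48 and keeps 600 − 414.48 = 185.52.
Round 1 (country B proposes): country A can get 185.52 next round, worth 0.72 × 185.52 = 133.5744 now. Country B offers 133.5744 and keeps 600 − 133.5744 = 466.4256.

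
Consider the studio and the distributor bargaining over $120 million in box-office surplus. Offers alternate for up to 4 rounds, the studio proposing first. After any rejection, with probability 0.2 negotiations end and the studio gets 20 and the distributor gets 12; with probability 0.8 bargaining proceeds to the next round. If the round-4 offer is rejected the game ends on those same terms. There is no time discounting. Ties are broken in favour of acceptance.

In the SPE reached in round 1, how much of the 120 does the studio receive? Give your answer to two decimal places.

Round 4 (the distributor proposes): the studio gets 20 if talks fail, so the distributor offers 20 and keeps 100.
Round 3 (the studio proposes): rejecting gives the distributor an expected 0.8 × 100 + 0.2 × 12 = 82.4; the studio offers that and keeps 37.6.
Round 2 (the distributor proposes): rejecting gives the studio an expected 0.8 × 37.6 + 0.2 × 20 = 34.08. The distributor offers 34.08 and keeps 120 − 34.08 = 85.92.
Round 1 (the studio proposes): rejecting gives the distributor an expected 0.8 × 85.92 + 0.2 × 12 = 71.136; the studio offers that and keeps 48.864.

48.86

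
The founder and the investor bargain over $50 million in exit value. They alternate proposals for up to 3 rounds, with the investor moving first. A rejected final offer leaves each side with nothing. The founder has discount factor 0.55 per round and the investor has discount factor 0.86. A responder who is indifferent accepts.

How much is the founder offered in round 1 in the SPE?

3.85

Round 3 (the investor proposes): rejection yields 0 for the founder; the investor offers 0 and keeps 50.
Round 2 (the founder proposes): the investor can get 50 next round, worth 0.86 × 50 = 43 now, so the founder offers 43, keeping 7.
Round 1 (the investor proposes): the founder can get 7 next round, worth 0.55 × 7 = 3.85 now; the investor offers that and keeps 46.15.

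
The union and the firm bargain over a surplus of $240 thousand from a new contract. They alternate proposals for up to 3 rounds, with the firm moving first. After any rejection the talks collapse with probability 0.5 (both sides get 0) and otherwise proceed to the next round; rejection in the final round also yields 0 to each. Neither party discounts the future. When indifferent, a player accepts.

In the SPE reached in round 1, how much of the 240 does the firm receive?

By backward induction:
Round 3 (the firm proposes): rejection yields 0 for the union; the firm offers 0 and keeps 240.
Round 2 (the union proposes): rejecting gives the firm an expected 0.5 × 240 = 120. The union offers 120 and keeps 240 − 120 = 120.
Round 1 (the firm proposes): rejecting gives the union an expected 0.5 × 120 = 60, so the firm offers 60, keeping 180.

180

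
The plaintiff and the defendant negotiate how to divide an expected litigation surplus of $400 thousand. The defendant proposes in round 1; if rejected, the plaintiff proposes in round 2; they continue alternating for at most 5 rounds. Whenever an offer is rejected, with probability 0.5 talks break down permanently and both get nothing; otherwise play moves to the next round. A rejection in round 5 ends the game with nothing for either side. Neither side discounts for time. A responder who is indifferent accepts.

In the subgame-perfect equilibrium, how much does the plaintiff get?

Round 5 (the defendant proposes): rejection yields 0 for the plaintiff; the defendant offers 0 and keeps 400.
Round 4 (the plaintiff proposes): rejecting gives the defendant an expected 0.5 × 400 = 200, so the plaintiff offers 200, keeping 200.
Round 3 (the defendant proposes): rejecting gives the plaintiff an expected 0.5 × 200 = 100. The defendant offers 100 and keeps 400 − 100 = 300.
Round 2 (the plaintiff proposes): rejecting gives the defendant an expected 0.5 × 300 = 150; the plaintiff offers that and keeps 250.
Round 1 (the defendant proposes): rejecting gives the plaintiff an expected 0.5 × 250 = 125. The defendant offers 125 and keeps 400 − 125 = 275.

125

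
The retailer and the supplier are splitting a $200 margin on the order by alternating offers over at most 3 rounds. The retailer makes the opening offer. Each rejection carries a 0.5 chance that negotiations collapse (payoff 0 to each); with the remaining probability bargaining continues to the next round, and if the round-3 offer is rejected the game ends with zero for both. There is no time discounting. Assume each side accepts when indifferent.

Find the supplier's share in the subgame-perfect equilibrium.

Round 3 (the retailer proposes): the supplier will accept anything ≥ 0, so the retailer offers 0 and keeps 200.
Round 2 (the supplier proposes): rejecting gives the retailer an expected 0.5 × 200 = 100; the supplier offers that and keeps 100.
Round 1 (the retailer proposes): rejecting gives the supplier an expected 0.5 × 100 = 50; the retailer offers that and keeps 150.

50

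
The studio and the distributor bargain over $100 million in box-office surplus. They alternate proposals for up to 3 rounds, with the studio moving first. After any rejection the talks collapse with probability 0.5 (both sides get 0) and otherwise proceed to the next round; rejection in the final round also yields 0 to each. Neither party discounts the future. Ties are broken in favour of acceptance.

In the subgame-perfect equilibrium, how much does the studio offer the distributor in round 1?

25

Round 3 (the studio proposes): rejection yields 0 for the distributor; the studio offers 0 and keeps 100.
Round 2 (the distributor proposes): rejecting gives the studio an expected 0.5 × 100 = 50; the distributor offers that and keeps 50.
Round 1 (the studio proposes): rejecting gives the distributor an expected 0.5 × 50 = 25, so the studio offers 25, keeping 75.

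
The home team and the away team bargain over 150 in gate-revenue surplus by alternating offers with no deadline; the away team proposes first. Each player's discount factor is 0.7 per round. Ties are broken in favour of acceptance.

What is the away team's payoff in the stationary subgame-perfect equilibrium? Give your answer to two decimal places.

When the away team proposes, the home team accepts any offer worth at least 0.7 times what the home team would get by proposing next round; and vice versa.
This gives x = 150 − 0.7y and y = 150 − 0.7x, where x and y are each side's share when it proposes.
Hence (1 − 0.7·0.7)x = 150(1 − 0.7), i.e. 0.51·x = 45.
x ≈ 88.2353; the home team's share is 150 − x ≈ 61.7647.

88.24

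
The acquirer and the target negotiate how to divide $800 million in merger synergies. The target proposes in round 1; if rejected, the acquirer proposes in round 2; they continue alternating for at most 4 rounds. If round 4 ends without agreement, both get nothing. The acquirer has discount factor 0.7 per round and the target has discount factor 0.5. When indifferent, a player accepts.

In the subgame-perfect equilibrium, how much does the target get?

324

Round 4 (the acquirer proposes): rejection yields 0 for the target; the acquirer offers 0 and keeps 800.
Round 3 (the target proposes): the acquirer can get 800 next round, worth 0.7 × 800 = 560 now; the target offers that and keeps 240.
Round 2 (the acquirer proposes): the target can get 240 next round, worth 0.5 × 240 = 120 now. The acquirer offers 120 and keeps 800 − 120 = 680.
Round 1 (the target proposes): the acquirer can get 680 next round, worth 0.7 × 680 = 476 now; the target offers that and keeps 324.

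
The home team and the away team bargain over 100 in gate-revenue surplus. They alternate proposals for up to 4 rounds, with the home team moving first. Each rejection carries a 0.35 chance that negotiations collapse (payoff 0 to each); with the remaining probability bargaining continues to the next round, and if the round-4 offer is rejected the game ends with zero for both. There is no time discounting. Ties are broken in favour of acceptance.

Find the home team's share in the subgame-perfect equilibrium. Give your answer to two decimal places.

49.79

By backward induction:
Round 4 (the away team proposes): rejection yields 0 for the home team; the away team offers 0 and keeps 100.
Round 3 (the home team proposes): rejecting gives the away team an expected 0.65 × 100 = 65. The home team offers 65 and keeps 100 − 65 = 35.
Round 2 (the away team proposes): rejecting gives the home team an expected 0.65 × 35 = 22.75; the away team offers that and keeps 77.25.
Round 1 (the home team proposes): rejecting gives the away team an expected 0.65 × 77.25 = 50.2125. The home team offers 50.2125 and keeps 100 − 50.2125 = 49.7875.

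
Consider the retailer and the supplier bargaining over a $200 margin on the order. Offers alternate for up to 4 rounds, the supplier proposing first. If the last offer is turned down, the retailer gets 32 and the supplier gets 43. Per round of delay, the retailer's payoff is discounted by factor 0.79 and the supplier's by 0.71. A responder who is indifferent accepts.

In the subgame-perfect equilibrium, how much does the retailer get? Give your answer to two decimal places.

115.39

Round 4 (the retailer proposes): the supplier gets 43 if talks fail, so the retailer offers 43 and keeps 157.
Round 3 (the supplier proposes): the retailer can get 157 next round, worth 0.79 × 157 = 124.03 now. The supplier offers 124.03 and keeps 200 − 124.03 = 75.97.
Round 2 (the retailer proposes): the supplier can get 75.97 next round, worth 0.71 × 75.97 = 53.9387 now. The retailer offers 53.9387 and keeps 200 − 53.9387 = 146.0613.
Round 1 (the supplier proposes): the retailer can get 146.0613 next round, worth 0.79 × 146.0613 = 115.388427 now. The supplier offers 115.388427 and keeps 200 − 115.388427 = 84.611573.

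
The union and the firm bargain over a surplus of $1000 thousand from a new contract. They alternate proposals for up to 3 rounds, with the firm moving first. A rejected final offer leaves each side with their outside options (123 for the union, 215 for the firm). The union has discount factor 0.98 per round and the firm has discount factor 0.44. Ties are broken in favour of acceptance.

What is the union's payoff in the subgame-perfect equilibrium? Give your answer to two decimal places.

601.84

Round 3 (the firm proposes): the union gets 123 if talks fail, so the firm offers 123 and keeps 877.
Round 2 (the union proposes): the firm can get 877 next round, worth 0.44 × 877 = 385.88 now, so the union offers 385.88, keeping 614.12.
Round 1 (the firm proposes): the union can get 614.12 next round, worth 0.98 × 614.12 = 601.8376 now, so the firm offers 601.8376, keeping 398.1624.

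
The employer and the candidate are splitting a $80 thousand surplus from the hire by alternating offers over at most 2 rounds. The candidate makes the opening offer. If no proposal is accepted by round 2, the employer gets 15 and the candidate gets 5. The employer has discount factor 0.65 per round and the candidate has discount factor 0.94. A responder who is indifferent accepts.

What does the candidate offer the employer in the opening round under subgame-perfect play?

48.75

Round 2 (the employer proposes): the candidate gets 5 if talks fail, so the employer offers 5 and keeps 75.
Round 1 (the candidate proposes): the employer can get 75 next round, worth 0.65 × 75 = 48.75 now. The candidate offers 48.75 and keeps 80 − 48.75 = 31.25.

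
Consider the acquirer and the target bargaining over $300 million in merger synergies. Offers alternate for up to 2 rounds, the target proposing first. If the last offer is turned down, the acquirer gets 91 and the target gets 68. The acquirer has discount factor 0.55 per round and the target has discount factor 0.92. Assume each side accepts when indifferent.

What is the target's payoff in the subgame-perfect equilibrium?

172.4

Round 2 (the acquirer proposes): the target gets 68 if talks fail, so the acquirer offers 68 and keeps 232.
Round 1 (the target proposes): the acquirer can get 232 next round, worth 0.55 × 232 = 127.6 now; the target offers that and keeps 172.4.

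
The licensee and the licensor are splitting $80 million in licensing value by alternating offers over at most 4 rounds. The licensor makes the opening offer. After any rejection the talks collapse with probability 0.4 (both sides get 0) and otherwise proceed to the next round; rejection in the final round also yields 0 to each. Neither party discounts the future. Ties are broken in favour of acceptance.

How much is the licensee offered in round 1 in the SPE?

36.48

Round 4 (the licensee proposes): the licensor will accept anything ≥ 0, so the licensee offers 0 and keeps 80.
Round 3 (the licensor proposes): rejecting gives the licensee an expected 0.6 × 80 = 48, so the licensor offers 48, keeping 32.
Round 2 (the licensee proposes): rejecting gives the licensor an expected 0.6 × 32 = 19.2; the licensee offers that and keeps 60.8.
Round 1 (the licensor proposes): rejecting gives the licensee an expected 0.6 × 60.8 = 36.48, so the licensor offers 36.48, keeping 43.52.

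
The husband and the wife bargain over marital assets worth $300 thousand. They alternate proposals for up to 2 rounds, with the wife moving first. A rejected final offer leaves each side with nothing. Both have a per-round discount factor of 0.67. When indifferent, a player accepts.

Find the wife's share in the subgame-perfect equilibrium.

99

Round 2 (the husband proposes): rejection yields 0 for the wife; the husband offers 0 and keeps 300.
Round 1 (the wife proposes): the husband can get 300 next round, worth 0.67 × 300 = 201 now; the wife offers that and keeps 99.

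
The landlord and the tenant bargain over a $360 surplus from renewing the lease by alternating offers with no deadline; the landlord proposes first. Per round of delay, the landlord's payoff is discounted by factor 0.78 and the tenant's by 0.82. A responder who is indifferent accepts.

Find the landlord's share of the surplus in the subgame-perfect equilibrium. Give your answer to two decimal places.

179.80

When the landlord proposes, the tenant accepts any offer worth at least 0.82 times what the tenant would get by proposing next round; and vice versa.
This gives x = 360 − 0.82y and y = 360 − 0.78x, where x and y are each side's share when it proposes.
Hence (1 − 0.82·0.78)x = 360(1 − 0.82), i.e. 0.3604·x = 64.8.
x ≈ 179.8002; the tenant's share is 360 − x ≈ 180.1998.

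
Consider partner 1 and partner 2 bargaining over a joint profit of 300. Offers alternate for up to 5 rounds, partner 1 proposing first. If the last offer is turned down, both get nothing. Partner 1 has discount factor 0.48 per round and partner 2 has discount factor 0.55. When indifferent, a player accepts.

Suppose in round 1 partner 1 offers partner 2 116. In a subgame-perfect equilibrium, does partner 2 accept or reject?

Accept

Round 5 (partner 1 proposes): rejection yields 0 for partner 2; partner 1 offers 0 and keeps 300.
Round 4 (partner 2 proposes): partner 1 can get 300 next round, worth 0.48 × 300 = 144 now; partner 2 offers that and keeps 156.
Round 3 (partner 1 proposes): partner 2 can get 156 next round, worth 0.55 × 156 = 85.8 now; partner 1 offers that and keeps 214.2.
Round 2 (partner 2 proposes): partner 1 can get 214.2 next round, worth 0.48 × 214.2 = 102.816 now. Partner 2 offers 102.816 and keeps 300 − 102.816 = 197.184.
So by rejecting in round 1, partner 2 gets 197.184 next round, worth 0.55 × 197.184 = 108.4512 now.
Offer 116 ≥ 108.4512, so partner 2 accepts.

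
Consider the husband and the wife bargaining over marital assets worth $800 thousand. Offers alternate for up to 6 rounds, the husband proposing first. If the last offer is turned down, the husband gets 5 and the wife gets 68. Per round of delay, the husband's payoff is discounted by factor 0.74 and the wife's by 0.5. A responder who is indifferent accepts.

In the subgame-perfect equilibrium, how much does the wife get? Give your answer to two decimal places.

196.90

Solve by backward induction from round 6.
Round 6 (the wife proposes): the husband gets 5 if talks fail, so the wife offers 5 and keeps 795.
Round 5 (the husband proposes): the wife can get 795 next round, worth 0.5 × 795 = 397.5 now. The husband offers 397.5 and keeps 800 − 397.5 = 402.5.
Round 4 (the wife proposes): the husband can get 402.5 next round, worth 0.74 × 402.5 = 297.85 now; the wife offers that and keeps 502.15.
Round 3 (the husband proposes): the wife can get 502.15 next round, worth 0.5 × 502.15 = 251.075 now; the husband offers that and keeps 548.925.
Round 2 (the wife proposes): the husband can get 548.925 next round, worth 0.74 × 548.925 = 406.2045 now. The wife offers 406.2045 and keeps 800 − 406.2045 = 393.7955.
Round 1 (the husband proposes): the wife can get 393.7955 next round, worth 0.5 × 393.7955 = 196.89775 now, so the husband offers 196.89775, keeping 603.10225.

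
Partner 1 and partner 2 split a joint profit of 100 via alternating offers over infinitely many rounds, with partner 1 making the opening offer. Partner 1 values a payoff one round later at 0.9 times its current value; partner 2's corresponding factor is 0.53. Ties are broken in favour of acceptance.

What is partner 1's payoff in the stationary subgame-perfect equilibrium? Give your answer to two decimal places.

Let x be partner 1's share when partner 1 proposes and y be partner 2's share when partner 2 proposes.
Partner 2 accepts iff offered ≥ 0.53·y, so x = 100 − 0.53y. Symmetrically y = 100 − 0.9x.
Substituting: x = 100 − 0.53(100 − 0.9x), giving x(1 − 0.9·0.53) = 100(1 − 0.53).
So x = 100 × 0.47 / 0.523 ≈ 89.8662, and partner 2 receives 100 − x ≈ 10.1338.

89.87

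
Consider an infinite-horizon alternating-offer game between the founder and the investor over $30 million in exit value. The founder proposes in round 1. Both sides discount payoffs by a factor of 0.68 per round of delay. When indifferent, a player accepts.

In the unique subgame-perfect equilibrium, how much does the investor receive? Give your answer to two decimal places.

Let x be the founder's share when the founder proposes and y be the investor's share when the investor proposes.
The investor accepts iff offered ≥ 0.68·y, so x = 30 − 0.68y. Symmetrically y = 30 − 0.68x.
Substituting: x = 30 − 0.68(30 − 0.68x), giving x(1 − 0.68·0.68) = 30(1 − 0.68).
So x = 30 × 0.32 / 0.5376 ≈ 17.8571, and the investor receives 30 − x ≈ 12.1429.

12.14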